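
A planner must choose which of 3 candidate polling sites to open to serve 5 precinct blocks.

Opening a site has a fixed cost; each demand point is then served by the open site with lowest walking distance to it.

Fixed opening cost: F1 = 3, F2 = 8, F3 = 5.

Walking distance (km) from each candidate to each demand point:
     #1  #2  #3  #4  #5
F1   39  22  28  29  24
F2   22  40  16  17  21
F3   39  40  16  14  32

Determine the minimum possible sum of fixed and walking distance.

109

Open {F1, F2}: assign each demand point to its cheapest open site.
  #1→F2 22, #2→F1 22, #3→F2 16, #4→F2 17, #5→F2 21
  walking distance 98, fixed 11 → total 109.
Compare {F1, F2, F3}: walking distance 95 + fixed 16 = 111.
Compare {F1, F3}: walking distance 115 + fixed 8 = 123.
Compare {F2}: walking distance 116 + fixed 8 = 124.
All other subsets cost ≥ 111. Minimum total cost: 109.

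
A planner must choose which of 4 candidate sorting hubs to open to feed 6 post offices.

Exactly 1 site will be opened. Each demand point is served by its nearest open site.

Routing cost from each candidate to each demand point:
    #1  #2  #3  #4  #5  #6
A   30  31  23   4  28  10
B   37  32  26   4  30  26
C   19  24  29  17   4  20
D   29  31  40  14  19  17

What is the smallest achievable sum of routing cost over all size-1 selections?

113

Open {C}.
  #1→C 19, #2→C 24, #3→C 29, #4→C 17, #5→C 4, #6→C 20  ⇒ total 113.
Compare {A}: total 126.
Compare {D}: total 150.
No size-1 selection does better; minimum is 113.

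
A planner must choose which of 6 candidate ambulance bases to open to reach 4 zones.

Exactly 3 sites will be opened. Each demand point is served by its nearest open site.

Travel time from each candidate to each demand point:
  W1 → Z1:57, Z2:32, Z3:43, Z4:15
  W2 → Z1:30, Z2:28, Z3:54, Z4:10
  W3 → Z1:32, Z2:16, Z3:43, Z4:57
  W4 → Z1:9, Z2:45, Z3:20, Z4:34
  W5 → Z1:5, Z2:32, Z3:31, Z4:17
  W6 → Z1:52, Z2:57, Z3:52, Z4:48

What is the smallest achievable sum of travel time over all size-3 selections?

Open {W2, W3, W4}.
  Z1→W4 9, Z2→W3 16, Z3→W4 20, Z4→W2 10  ⇒ total 55.
Compare {W3, W4, W5}: total 58.
Compare {W1, W3, W4}: total 60.
No size-3 selection does better; minimum is 55.

55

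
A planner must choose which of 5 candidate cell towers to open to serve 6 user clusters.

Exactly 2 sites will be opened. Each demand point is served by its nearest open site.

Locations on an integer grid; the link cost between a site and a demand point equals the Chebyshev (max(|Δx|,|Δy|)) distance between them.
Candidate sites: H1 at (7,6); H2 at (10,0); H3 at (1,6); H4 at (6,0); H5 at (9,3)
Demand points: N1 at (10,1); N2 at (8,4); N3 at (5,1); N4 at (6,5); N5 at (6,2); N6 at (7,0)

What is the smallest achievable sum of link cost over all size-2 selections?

Open {H4, H5}.
  N1→H5 2, N2→H5 1, N3→H4 1, N4→H5 3, N5→H4 2, N6→H4 1  ⇒ total 10.
Compare {H1, H4}: total 11.
Compare {H1, H5}: total 14.
No size-2 selection does better; minimum is 10.

10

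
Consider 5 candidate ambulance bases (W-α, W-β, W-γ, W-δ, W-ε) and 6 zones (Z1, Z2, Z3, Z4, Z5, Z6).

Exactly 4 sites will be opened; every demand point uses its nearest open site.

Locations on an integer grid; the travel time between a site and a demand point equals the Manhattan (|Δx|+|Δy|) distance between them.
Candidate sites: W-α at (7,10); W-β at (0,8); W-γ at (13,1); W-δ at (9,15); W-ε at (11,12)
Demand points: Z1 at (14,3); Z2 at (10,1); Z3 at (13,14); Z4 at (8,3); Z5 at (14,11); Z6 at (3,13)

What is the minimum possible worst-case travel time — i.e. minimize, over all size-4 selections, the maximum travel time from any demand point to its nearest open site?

Open {W-α, W-β, W-γ, W-ε}.
  Farthest demand point is Z4 at travel time 7 (to W-γ); all others are ≤ 7.
With {W-α, W-γ, W-δ, W-ε} the worst case is 7.
With {W-α, W-β, W-γ, W-δ} the worst case is 8.
No size-4 selection achieves below 7.

7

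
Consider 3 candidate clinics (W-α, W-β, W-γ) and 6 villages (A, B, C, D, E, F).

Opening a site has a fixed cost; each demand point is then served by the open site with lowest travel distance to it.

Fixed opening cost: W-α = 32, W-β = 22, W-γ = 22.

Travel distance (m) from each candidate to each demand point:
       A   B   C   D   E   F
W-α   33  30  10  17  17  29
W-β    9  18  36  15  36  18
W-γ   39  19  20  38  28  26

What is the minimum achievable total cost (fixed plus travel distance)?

Open {W-α, W-β}: assign each demand point to its cheapest open site.
  A→W-β 9, B→W-β 18, C→W-α 10, D→W-β 15, E→W-α 17, F→W-β 18
  travel distance 87, fixed 54 → total 141.
Compare {W-β, W-γ}: travel distance 108 + fixed 44 = 152.
Compare {W-β}: travel distance 132 + fixed 22 = 154.
Compare {W-α, W-β, W-γ}: travel distance 87 + fixed 76 = 163.
All other subsets cost ≥ 152. Minimum total cost: 141.

141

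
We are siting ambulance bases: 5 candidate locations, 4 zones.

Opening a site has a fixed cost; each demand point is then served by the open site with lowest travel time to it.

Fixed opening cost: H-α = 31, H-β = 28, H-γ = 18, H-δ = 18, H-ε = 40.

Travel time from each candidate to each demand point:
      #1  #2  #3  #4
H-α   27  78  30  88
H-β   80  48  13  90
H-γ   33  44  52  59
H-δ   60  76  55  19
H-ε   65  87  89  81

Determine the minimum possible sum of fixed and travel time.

173

Open {H-β, H-γ, H-δ}: assign each demand point to its cheapest open site.
  #1→H-γ 33, #2→H-γ 44, #3→H-β 13, #4→H-δ 19
  travel time 109, fixed 64 → total 173.
Compare {H-γ, H-δ}: travel time 148 + fixed 36 = 184.
Compare {H-α, H-β, H-δ}: travel time 107 + fixed 77 = 184.
Compare {H-β, H-δ}: travel time 140 + fixed 46 = 186.
All other subsets cost ≥ 184. Minimum total cost: 173.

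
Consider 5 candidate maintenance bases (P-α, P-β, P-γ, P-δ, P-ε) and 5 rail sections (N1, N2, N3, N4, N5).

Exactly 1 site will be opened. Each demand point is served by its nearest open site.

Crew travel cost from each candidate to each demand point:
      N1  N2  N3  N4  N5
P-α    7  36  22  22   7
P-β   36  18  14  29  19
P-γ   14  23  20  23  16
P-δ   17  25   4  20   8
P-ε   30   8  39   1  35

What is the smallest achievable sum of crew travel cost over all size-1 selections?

Open {P-δ}.
  N1→P-δ 17, N2→P-δ 25, N3→P-δ 4, N4→P-δ 20, N5→P-δ 8  ⇒ total 74.
Compare {P-α}: total 94.
Compare {P-γ}: total 96.
No size-1 selection does better; minimum is 74.

74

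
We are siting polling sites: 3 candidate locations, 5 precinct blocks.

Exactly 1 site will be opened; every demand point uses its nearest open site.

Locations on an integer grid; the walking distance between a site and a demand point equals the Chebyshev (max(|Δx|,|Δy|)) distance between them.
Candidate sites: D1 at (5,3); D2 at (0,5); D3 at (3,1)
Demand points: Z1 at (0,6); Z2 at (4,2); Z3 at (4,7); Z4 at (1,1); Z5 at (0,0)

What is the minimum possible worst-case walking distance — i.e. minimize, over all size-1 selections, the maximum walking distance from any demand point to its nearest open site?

Open {D1}.
  Farthest demand point is Z1 at walking distance 5 (to D1); all others are ≤ 5.
With {D2} the worst case is 5.
With {D3} the worst case is 6.
No size-1 selection achieves below 5.

5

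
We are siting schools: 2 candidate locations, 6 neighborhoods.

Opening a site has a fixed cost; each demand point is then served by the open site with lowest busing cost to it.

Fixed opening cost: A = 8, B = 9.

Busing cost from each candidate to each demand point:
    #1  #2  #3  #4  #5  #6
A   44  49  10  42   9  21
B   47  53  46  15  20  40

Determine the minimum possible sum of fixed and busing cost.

165

Open {A, B}: assign each demand point to its cheapest open site.
  #1→A 44, #2→A 49, #3→A 10, #4→B 15, #5→A 9, #6→A 21
  busing cost 148, fixed 17 → total 165.
Compare {A}: busing cost 175 + fixed 8 = 183.
Compare {B}: busing cost 221 + fixed 9 = 230.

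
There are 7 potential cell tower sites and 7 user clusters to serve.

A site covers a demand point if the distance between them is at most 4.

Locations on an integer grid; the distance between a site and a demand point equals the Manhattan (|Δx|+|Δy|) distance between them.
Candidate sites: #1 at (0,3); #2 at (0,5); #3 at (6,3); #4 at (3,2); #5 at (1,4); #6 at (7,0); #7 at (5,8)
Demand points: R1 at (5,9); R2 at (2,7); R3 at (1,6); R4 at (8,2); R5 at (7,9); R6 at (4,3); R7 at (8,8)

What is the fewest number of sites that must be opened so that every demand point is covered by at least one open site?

Coverage sets (demand points within 4 of each site):
  #1: {R3, R6}
  #2: {R2, R3}
  #3: {R4, R6}
  #4: {R6}
  #5: {R2, R3, R6}
  #6: {R4}
  #7: {R1, R2, R5, R7}
No 2 sites suffice: every size-2 union leaves at least one demand point uncovered.
But {#1, #3, #7} covers everything, so the minimum is 3.

3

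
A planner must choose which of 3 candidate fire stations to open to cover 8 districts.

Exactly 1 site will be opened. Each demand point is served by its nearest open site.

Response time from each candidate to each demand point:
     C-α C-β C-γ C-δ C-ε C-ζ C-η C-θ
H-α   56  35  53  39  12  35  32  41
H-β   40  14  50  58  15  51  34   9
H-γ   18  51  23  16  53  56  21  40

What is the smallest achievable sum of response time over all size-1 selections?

271

Open {H-β}.
  C-α→H-β 40, C-β→H-β 14, C-γ→H-β 50, C-δ→H-β 58, C-ε→H-β 15, C-ζ→H-β 51, C-η→H-β 34, C-θ→H-β 9  ⇒ total 271.
Compare {H-γ}: total 278.
Compare {H-α}: total 303.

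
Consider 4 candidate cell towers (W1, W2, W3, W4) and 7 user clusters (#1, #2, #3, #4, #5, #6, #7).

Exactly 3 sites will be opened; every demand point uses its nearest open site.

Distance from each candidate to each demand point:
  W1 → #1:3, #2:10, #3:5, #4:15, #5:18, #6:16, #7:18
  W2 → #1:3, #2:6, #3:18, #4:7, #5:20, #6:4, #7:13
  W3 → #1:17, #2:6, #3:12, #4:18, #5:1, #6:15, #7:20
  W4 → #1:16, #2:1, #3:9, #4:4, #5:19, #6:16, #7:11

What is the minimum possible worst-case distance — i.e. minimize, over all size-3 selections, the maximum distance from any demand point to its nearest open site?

11

Open {W2, W3, W4}.
  Farthest demand point is #7 at distance 11 (to W4); all others are ≤ 11.
With {W1, W2, W3} the worst case is 13.
With {W1, W3, W4} the worst case is 15.
No size-3 selection achieves below 11.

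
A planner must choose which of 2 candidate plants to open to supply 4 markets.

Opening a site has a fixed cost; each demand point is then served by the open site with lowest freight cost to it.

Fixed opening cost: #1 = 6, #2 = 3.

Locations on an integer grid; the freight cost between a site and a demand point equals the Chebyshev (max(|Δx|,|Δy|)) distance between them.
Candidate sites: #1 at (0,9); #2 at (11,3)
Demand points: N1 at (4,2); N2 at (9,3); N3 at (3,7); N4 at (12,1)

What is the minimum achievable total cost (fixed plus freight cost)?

22

Open {#2}: assign each demand point to its cheapest open site.
  N1→#2 7, N2→#2 2, N3→#2 8, N4→#2 2
  freight cost 19, fixed 3 → total 22.
Compare {#1, #2}: freight cost 14 + fixed 9 = 23.
Compare {#1}: freight cost 31 + fixed 6 = 37.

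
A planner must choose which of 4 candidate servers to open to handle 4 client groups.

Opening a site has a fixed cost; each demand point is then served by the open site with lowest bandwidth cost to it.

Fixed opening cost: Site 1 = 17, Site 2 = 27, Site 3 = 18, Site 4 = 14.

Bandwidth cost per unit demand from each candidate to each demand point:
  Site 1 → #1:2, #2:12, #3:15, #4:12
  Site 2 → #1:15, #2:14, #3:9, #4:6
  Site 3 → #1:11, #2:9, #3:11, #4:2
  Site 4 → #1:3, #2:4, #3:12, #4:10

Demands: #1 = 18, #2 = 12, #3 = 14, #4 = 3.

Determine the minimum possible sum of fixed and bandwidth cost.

Open {Site 1, Site 2, Site 4}: assign each demand point to its cheapest open site.
  #1→Site 1 18×2=36, #2→Site 4 12×4=48, #3→Site 2 14×9=126, #4→Site 2 3×6=18
  bandwidth cost 228, fixed 58 → total 286.
Compare {Site 2, Site 4}: bandwidth cost 246 + fixed 41 = 287.
Compare {Site 1, Site 2, Site 3, Site 4}: bandwidth cost 216 + fixed 76 = 292.
Compare {Site 1, Site 3, Site 4}: bandwidth cost 244 + fixed 49 = 293.
All other subsets cost ≥ 287. Minimum total cost: 286.

286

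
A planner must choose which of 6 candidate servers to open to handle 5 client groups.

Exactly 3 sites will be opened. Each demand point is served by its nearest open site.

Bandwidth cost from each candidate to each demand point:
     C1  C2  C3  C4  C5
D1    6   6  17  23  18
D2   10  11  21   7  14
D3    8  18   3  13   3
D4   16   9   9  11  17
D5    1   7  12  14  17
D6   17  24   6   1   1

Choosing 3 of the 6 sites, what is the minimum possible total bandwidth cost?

13

Open {D3, D5, D6}.
  C1→D5 1, C2→D5 7, C3→D3 3, C4→D6 1, C5→D6 1  ⇒ total 13.
Compare {D1, D5, D6}: total 15.
Compare {D2, D5, D6}: total 16.
No size-3 selection does better; minimum is 13.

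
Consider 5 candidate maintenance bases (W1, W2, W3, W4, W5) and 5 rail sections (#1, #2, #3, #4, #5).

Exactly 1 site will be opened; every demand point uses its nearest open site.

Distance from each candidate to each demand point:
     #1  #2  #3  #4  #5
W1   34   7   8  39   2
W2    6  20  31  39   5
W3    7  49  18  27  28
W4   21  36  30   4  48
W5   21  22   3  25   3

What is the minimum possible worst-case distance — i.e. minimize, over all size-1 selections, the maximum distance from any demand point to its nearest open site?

Open {W5}.
  Farthest demand point is #4 at distance 25 (to W5); all others are ≤ 25.
With {W1} the worst case is 39.
With {W2} the worst case is 39.
No size-1 selection achieves below 25.

25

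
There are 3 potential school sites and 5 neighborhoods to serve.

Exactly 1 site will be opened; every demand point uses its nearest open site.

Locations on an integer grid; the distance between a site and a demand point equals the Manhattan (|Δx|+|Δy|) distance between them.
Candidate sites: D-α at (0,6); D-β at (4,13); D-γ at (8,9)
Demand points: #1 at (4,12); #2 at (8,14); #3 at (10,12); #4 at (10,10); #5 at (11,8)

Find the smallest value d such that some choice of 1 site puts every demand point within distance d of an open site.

Open {D-γ}.
  Farthest demand point is #1 at distance 7 (to D-γ); all others are ≤ 7.
With {D-β} the worst case is 12.
With {D-α} the worst case is 16.
No size-1 selection achieves below 7.

7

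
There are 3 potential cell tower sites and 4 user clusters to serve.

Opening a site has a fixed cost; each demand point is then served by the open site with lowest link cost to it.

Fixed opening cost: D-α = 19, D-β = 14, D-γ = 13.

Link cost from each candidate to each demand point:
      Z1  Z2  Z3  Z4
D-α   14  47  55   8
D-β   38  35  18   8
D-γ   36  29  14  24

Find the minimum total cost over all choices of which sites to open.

97

Open {D-α, D-γ}: assign each demand point to its cheapest open site.
  Z1→D-α 14, Z2→D-γ 29, Z3→D-γ 14, Z4→D-α 8
  link cost 65, fixed 32 → total 97.
Compare {D-α, D-β}: link cost 75 + fixed 33 = 108.
Compare {D-α, D-β, D-γ}: link cost 65 + fixed 46 = 111.
Compare {D-β}: link cost 99 + fixed 14 = 113.
All other subsets cost ≥ 108. Minimum total cost: 97.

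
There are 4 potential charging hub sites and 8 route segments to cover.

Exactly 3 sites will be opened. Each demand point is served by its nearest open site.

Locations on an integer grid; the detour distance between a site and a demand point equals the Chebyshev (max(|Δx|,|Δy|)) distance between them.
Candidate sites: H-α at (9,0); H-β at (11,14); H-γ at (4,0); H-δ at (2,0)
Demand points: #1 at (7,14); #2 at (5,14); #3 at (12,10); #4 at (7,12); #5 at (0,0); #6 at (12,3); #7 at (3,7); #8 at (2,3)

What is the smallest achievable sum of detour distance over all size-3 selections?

33

Open {H-α, H-β, H-δ}.
  #1→H-β 4, #2→H-β 6, #3→H-β 4, #4→H-β 4, #5→H-δ 2, #6→H-α 3, #7→H-α 7, #8→H-δ 3  ⇒ total 33.
Compare {H-α, H-β, H-γ}: total 35.
Compare {H-β, H-γ, H-δ}: total 38.
No size-3 selection does better; minimum is 33.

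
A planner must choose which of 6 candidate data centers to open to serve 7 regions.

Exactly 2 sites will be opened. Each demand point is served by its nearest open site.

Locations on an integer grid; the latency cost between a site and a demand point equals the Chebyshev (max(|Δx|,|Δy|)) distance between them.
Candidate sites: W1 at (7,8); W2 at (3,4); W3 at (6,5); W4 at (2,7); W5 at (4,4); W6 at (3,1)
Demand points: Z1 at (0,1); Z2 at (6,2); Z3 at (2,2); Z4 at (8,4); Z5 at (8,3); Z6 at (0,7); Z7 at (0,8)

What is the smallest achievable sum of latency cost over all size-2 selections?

19

Open {W2, W3}.
  Z1→W2 3, Z2→W2 3, Z3→W2 2, Z4→W3 2, Z5→W3 2, Z6→W2 3, Z7→W2 4  ⇒ total 19.
Compare {W3, W5}: total 20.
Compare {W4, W5}: total 20.
No size-2 selection does better; minimum is 19.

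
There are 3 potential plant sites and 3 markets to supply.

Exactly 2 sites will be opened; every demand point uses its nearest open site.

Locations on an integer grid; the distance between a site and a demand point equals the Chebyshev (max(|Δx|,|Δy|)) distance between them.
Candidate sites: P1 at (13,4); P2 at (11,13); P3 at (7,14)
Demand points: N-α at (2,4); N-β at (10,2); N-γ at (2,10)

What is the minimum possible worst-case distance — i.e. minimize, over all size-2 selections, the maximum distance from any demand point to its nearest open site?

Open {P1, P2}.
  Farthest demand point is N-α at distance 9 (to P2); all others are ≤ 9.
With {P1, P3} the worst case is 10.
With {P2, P3} the worst case is 11.
No size-2 selection achieves below 9.

9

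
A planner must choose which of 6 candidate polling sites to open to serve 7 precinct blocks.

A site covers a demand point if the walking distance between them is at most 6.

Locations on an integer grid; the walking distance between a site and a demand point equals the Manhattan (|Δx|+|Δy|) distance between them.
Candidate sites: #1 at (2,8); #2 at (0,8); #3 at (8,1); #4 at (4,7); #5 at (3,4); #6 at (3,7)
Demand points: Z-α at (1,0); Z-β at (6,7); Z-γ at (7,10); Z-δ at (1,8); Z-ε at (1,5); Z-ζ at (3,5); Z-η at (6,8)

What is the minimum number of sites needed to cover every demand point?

Coverage sets (demand points within 6 of each site):
  #1: {Z-β, Z-δ, Z-ε, Z-ζ, Z-η}
  #2: {Z-δ, Z-ε, Z-ζ, Z-η}
  #3: {}
  #4: {Z-β, Z-γ, Z-δ, Z-ε, Z-ζ, Z-η}
  #5: {Z-α, Z-β, Z-δ, Z-ε, Z-ζ}
  #6: {Z-β, Z-δ, Z-ε, Z-ζ, Z-η}
No single site covers all 7 demand points.
But {#4, #5} covers everything, so the minimum is 2.

2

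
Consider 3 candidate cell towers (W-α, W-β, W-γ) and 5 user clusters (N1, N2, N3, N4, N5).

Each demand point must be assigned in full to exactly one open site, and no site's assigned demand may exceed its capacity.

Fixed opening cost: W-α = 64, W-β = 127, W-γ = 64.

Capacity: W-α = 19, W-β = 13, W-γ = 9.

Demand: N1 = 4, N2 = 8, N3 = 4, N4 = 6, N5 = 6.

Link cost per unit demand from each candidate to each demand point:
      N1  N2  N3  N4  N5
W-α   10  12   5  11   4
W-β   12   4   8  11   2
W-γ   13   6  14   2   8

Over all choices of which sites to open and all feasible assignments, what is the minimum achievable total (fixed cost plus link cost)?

Open {W-α, W-β}; cheapest assignment that respects the capacities:
  W-α (cap 19, load 16): N3, N4, N5 — cost 4×5 + 6×11 + 6×4 = 110
  W-β (cap 13, load 12): N1, N2 — cost 4×12 + 8×4 = 80
  Shipping 190, fixed 191 → total 381.
  Any other capacity-feasible assignment to {W-α, W-β} ships for at least 190.
Compare {W-α, W-β, W-γ}: its best feasible assignment gives total 383.
Every other set of open sites that can feasibly serve all demand totals ≥ 383 even under its best assignment. Minimum: 381.

381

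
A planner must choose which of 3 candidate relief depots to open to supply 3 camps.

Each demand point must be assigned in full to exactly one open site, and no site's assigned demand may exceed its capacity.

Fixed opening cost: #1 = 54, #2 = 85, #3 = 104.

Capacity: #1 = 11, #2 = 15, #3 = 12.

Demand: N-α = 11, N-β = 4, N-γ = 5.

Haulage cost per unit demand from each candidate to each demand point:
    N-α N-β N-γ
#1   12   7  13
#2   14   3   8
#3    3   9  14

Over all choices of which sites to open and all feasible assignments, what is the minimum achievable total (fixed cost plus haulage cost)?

274

Open {#2, #3}; cheapest assignment that respects the capacities:
  #2 (cap 15, load 9): N-β, N-γ — cost 4×3 + 5×8 = 52
  #3 (cap 12, load 11): N-α — cost 11×3 = 33
  Shipping 85, fixed 189 → total 274.
  Any other capacity-feasible assignment to {#2, #3} ships for at least 85.
Compare {#1, #3}: its best feasible assignment gives total 284.
Compare {#1, #2}: its best feasible assignment gives total 323.
Every other set of open sites that can feasibly serve all demand totals ≥ 284 even under its best assignment. Minimum: 274.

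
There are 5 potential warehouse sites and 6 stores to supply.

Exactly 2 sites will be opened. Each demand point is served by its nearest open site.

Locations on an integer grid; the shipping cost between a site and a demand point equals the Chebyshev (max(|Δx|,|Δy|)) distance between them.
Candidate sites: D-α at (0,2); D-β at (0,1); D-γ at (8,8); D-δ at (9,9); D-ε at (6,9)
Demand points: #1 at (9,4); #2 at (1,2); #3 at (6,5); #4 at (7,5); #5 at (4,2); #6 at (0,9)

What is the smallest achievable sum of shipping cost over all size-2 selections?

22

Open {D-α, D-γ}.
  #1→D-γ 4, #2→D-α 1, #3→D-γ 3, #4→D-γ 3, #5→D-α 4, #6→D-α 7  ⇒ total 22.
Compare {D-β, D-γ}: total 23.
Compare {D-α, D-ε}: total 24.
No size-2 selection does better; minimum is 22.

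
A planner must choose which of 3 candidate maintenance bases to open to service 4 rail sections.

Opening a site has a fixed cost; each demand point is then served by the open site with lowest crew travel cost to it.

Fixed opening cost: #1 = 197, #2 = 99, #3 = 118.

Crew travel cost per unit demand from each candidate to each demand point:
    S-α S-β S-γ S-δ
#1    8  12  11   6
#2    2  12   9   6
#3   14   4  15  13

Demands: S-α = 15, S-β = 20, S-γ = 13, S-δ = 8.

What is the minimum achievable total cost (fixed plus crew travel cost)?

492

Open {#2, #3}: assign each demand point to its cheapest open site.
  S-α→#2 15×2=30, S-β→#3 20×4=80, S-γ→#2 13×9=117, S-δ→#2 8×6=48
  crew travel cost 275, fixed 217 → total 492.
Compare {#2}: crew travel cost 435 + fixed 99 = 534.
Compare {#1, #2, #3}: crew travel cost 275 + fixed 414 = 689.
Compare {#1, #3}: crew travel cost 391 + fixed 315 = 706.
All other subsets cost ≥ 534. Minimum total cost: 492.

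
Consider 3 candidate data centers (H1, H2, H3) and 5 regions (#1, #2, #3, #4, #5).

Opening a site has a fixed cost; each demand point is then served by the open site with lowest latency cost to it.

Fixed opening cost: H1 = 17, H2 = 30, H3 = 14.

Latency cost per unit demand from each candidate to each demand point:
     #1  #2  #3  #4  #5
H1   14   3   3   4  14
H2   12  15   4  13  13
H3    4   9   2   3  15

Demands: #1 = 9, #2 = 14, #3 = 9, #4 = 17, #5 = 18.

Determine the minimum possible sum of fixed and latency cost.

Open {H1, H3}: assign each demand point to its cheapest open site.
  #1→H3 9×4=36, #2→H1 14×3=42, #3→H3 9×2=18, #4→H3 17×3=51, #5→H1 18×14=252
  latency cost 399, fixed 31 → total 430.
Compare {H1, H2, H3}: latency cost 381 + fixed 61 = 442.
Compare {H2, H3}: latency cost 465 + fixed 44 = 509.
Compare {H3}: latency cost 501 + fixed 14 = 515.
All other subsets cost ≥ 442. Minimum total cost: 430.

430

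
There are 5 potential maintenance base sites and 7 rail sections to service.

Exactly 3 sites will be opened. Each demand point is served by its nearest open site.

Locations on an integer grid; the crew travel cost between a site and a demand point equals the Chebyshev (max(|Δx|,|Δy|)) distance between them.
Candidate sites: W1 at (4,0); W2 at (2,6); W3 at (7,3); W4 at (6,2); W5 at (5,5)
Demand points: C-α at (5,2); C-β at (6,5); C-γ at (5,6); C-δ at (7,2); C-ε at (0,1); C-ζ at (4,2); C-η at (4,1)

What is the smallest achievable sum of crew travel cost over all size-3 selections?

11

Open {W1, W4, W5}.
  C-α→W4 1, C-β→W5 1, C-γ→W5 1, C-δ→W4 1, C-ε→W1 4, C-ζ→W1 2, C-η→W1 1  ⇒ total 11.
Compare {W1, W3, W5}: total 12.
Compare {W2, W4, W5}: total 13.
No size-3 selection does better; minimum is 11.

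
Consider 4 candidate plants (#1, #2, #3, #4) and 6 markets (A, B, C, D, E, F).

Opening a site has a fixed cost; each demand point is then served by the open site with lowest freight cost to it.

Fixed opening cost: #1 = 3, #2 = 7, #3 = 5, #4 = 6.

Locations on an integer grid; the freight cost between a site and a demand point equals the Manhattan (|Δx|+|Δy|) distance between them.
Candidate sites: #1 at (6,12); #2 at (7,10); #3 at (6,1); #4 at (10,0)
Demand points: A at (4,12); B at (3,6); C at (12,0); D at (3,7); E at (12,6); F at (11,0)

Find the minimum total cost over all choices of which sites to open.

Open {#1, #4}: assign each demand point to its cheapest open site.
  A→#1 2, B→#1 9, C→#4 2, D→#1 8, E→#4 8, F→#4 1
  freight cost 30, fixed 9 → total 39.
Compare {#1, #3, #4}: freight cost 29 + fixed 14 = 43.
Compare {#2, #4}: freight cost 31 + fixed 13 = 44.
Compare {#1, #2, #4}: freight cost 28 + fixed 16 = 44.
All other subsets cost ≥ 43. Minimum total cost: 39.

39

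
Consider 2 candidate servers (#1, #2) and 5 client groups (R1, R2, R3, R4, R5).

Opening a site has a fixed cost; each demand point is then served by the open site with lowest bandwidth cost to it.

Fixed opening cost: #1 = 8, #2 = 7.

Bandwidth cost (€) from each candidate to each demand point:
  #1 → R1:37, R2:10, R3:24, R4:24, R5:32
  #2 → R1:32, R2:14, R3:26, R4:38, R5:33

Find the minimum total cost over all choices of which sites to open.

Open {#1}: assign each demand point to its cheapest open site.
  R1→#1 37, R2→#1 10, R3→#1 24, R4→#1 24, R5→#1 32
  bandwidth cost 127, fixed 8 → total 135.
Compare {#1, #2}: bandwidth cost 122 + fixed 15 = 137.
Compare {#2}: bandwidth cost 143 + fixed 7 = 150.

135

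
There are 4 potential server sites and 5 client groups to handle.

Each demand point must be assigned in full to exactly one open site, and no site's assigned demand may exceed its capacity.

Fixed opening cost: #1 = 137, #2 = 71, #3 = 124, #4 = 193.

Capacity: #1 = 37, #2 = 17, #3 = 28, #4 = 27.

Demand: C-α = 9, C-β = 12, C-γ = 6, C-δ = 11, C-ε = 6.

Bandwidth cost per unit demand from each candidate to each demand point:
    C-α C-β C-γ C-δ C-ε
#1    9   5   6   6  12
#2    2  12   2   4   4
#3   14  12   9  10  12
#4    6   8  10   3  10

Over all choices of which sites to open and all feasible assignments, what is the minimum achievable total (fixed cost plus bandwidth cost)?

412

Open {#1, #2}; cheapest assignment that respects the capacities:
  #1 (cap 37, load 29): C-β, C-γ, C-δ — cost 12×5 + 6×6 + 11×6 = 162
  #2 (cap 17, load 15): C-α, C-ε — cost 9×2 + 6×4 = 42
  Shipping 204, fixed 208 → total 412.
  Any other capacity-feasible assignment to {#1, #2} ships for at least 204.
Compare {#2, #4}: its best feasible assignment gives total 530.
Compare {#1, #2, #3}: its best feasible assignment gives total 536.
Every other set of open sites that can feasibly serve all demand totals ≥ 530 even under its best assignment. Minimum: 412.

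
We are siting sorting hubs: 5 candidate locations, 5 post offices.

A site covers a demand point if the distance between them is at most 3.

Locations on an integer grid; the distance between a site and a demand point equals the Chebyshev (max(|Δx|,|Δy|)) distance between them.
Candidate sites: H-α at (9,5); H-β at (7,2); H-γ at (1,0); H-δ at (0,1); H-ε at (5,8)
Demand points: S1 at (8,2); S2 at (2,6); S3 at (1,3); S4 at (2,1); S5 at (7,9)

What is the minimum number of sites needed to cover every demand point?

3

Coverage sets (demand points within 3 of each site):
  H-α: {S1}
  H-β: {S1}
  H-γ: {S3, S4}
  H-δ: {S3, S4}
  H-ε: {S2, S5}
No 2 sites suffice: every size-2 union leaves at least one demand point uncovered.
But {H-α, H-γ, H-ε} covers everything, so the minimum is 3.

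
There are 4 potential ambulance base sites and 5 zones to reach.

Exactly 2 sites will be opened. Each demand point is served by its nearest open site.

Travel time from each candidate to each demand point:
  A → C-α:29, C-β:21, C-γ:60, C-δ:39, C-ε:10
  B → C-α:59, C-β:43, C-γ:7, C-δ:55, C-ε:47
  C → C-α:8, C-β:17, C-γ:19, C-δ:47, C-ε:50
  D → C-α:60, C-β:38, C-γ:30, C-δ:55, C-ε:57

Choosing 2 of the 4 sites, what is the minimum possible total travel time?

93

Open {A, C}.
  C-α→C 8, C-β→C 17, C-γ→C 19, C-δ→A 39, C-ε→A 10  ⇒ total 93.
Compare {A, B}: total 106.
Compare {B, C}: total 126.
No size-2 selection does better; minimum is 93.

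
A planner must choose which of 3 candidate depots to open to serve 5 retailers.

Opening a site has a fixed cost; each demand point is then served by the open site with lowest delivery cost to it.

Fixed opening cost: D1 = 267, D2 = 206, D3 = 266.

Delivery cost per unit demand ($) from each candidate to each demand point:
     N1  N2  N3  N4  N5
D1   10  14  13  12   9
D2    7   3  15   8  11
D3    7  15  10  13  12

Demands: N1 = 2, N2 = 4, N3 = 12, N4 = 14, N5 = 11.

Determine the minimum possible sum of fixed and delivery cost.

Open {D2}: assign each demand point to its cheapest open site.
  N1→D2 2×7=14, N2→D2 4×3=12, N3→D2 12×15=180, N4→D2 14×8=112, N5→D2 11×11=121
  delivery cost 439, fixed 206 → total 645.
Compare {D1}: delivery cost 499 + fixed 267 = 766.
Compare {D3}: delivery cost 508 + fixed 266 = 774.
Compare {D2, D3}: delivery cost 379 + fixed 472 = 851.
All other subsets cost ≥ 766. Minimum total cost: 645.

645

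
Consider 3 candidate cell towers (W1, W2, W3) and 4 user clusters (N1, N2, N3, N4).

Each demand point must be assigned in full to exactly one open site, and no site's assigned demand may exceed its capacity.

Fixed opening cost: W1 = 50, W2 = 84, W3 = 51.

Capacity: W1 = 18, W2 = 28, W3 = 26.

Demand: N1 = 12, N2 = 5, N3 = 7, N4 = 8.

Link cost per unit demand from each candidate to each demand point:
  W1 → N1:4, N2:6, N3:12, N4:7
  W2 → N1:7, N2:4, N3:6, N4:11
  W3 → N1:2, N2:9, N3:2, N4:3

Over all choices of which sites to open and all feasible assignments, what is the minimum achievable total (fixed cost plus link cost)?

217

Open {W1, W3}; cheapest assignment that respects the capacities:
  W1 (cap 18, load 17): N1, N2 — cost 12×4 + 5×6 = 78
  W3 (cap 26, load 15): N3, N4 — cost 7×2 + 8×3 = 38
  Shipping 116, fixed 101 → total 217.
  Any other capacity-feasible assignment to {W1, W3} ships for at least 116.
Compare {W2, W3}: its best feasible assignment gives total 245.
Compare {W1, W2, W3}: its best feasible assignment gives total 291.
Every other set of open sites that can feasibly serve all demand totals ≥ 245 even under its best assignment. Minimum: 217.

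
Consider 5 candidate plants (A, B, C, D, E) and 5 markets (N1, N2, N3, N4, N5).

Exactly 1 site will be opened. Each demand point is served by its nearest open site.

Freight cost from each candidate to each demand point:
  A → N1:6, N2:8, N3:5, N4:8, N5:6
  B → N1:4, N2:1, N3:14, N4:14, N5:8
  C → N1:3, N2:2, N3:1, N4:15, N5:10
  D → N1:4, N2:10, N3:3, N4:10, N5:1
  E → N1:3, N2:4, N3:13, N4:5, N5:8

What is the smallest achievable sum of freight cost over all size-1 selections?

Open {D}.
  N1→D 4, N2→D 10, N3→D 3, N4→D 10, N5→D 1  ⇒ total 28.
Compare {C}: total 31.
Compare {A}: total 33.
No size-1 selection does better; minimum is 28.

28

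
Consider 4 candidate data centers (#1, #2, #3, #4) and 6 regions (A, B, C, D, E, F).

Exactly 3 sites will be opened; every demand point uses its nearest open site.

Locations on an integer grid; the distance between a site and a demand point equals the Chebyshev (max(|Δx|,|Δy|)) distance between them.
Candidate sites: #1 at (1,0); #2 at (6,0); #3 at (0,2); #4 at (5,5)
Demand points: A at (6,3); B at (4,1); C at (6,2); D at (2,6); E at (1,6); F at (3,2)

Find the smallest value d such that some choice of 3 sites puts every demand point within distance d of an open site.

Open {#1, #2, #3}.
  Farthest demand point is D at distance 4 (to #3); all others are ≤ 4.
With {#1, #2, #4} the worst case is 4.
With {#1, #3, #4} the worst case is 4.
No size-3 selection achieves below 4.

4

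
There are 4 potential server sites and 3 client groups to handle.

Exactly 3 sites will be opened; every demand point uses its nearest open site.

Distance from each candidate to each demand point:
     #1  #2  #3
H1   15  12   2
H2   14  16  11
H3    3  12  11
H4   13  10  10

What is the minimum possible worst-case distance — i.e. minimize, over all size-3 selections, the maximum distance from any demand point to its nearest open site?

Open {H1, H3, H4}.
  Farthest demand point is #2 at distance 10 (to H4); all others are ≤ 10.
With {H2, H3, H4} the worst case is 10.
With {H1, H2, H3} the worst case is 12.
No size-3 selection achieves below 10.

10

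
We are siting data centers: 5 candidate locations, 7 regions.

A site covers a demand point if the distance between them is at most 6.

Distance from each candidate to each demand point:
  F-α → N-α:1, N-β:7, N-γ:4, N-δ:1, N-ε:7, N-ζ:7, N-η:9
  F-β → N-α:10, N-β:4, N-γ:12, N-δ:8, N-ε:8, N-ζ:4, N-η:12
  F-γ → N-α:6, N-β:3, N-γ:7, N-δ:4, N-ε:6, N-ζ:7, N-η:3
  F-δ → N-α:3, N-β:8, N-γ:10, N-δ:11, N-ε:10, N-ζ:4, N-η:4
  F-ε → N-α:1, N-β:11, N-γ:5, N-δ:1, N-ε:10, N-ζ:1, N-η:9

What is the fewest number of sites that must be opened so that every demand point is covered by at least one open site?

2

Coverage sets (demand points within 6 of each site):
  F-α: {N-α, N-γ, N-δ}
  F-β: {N-β, N-ζ}
  F-γ: {N-α, N-β, N-δ, N-ε, N-η}
  F-δ: {N-α, N-ζ, N-η}
  F-ε: {N-α, N-γ, N-δ, N-ζ}
No single site covers all 7 demand points.
But {F-γ, F-ε} covers everything, so the minimum is 2.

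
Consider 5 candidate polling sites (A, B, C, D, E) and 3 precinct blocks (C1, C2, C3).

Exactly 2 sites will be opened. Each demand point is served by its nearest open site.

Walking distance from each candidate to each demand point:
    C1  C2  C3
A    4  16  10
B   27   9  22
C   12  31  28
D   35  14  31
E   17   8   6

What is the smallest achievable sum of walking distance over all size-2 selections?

18

Open {A, E}.
  C1→A 4, C2→E 8, C3→E 6  ⇒ total 18.
Compare {A, B}: total 23.
Compare {C, E}: total 26.
No size-2 selection does better; minimum is 18.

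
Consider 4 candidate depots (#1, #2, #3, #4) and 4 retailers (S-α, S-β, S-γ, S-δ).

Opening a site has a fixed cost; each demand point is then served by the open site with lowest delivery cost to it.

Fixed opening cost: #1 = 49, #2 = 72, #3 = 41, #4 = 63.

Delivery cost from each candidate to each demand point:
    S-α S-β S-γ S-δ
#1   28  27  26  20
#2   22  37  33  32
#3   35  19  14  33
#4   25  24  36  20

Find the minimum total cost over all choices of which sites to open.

Open {#3}: assign each demand point to its cheapest open site.
  S-α→#3 35, S-β→#3 19, S-γ→#3 14, S-δ→#3 33
  delivery cost 101, fixed 41 → total 142.
Compare {#1}: delivery cost 101 + fixed 49 = 150.
Compare {#4}: delivery cost 105 + fixed 63 = 168.
Compare {#1, #3}: delivery cost 81 + fixed 90 = 171.
All other subsets cost ≥ 150. Minimum total cost: 142.

142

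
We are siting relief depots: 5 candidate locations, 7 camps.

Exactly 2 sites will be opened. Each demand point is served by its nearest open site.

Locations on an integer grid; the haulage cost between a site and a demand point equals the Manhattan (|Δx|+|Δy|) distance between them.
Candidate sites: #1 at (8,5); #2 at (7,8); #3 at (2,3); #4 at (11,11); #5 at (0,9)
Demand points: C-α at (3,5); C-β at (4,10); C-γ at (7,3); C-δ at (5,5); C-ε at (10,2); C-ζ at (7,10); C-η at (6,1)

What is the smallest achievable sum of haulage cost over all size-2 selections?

29

Open {#1, #2}.
  C-α→#1 5, C-β→#2 5, C-γ→#1 3, C-δ→#1 3, C-ε→#1 5, C-ζ→#2 2, C-η→#1 6  ⇒ total 29.
Compare {#1, #5}: total 33.
Compare {#1, #3}: total 35.
No size-2 selection does better; minimum is 29.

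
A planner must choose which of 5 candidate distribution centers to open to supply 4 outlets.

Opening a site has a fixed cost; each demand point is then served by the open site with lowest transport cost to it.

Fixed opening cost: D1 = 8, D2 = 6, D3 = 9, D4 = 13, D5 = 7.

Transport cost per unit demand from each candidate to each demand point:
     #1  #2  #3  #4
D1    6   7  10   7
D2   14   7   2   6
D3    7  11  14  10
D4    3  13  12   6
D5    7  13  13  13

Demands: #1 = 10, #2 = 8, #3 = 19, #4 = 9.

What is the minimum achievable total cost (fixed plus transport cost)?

197

Open {D2, D4}: assign each demand point to its cheapest open site.
  #1→D4 10×3=30, #2→D2 8×7=56, #3→D2 19×2=38, #4→D2 9×6=54
  transport cost 178, fixed 19 → total 197.
Compare {D2, D4, D5}: transport cost 178 + fixed 26 = 204.
Compare {D1, D2, D4}: transport cost 178 + fixed 27 = 205.
Compare {D2, D3, D4}: transport cost 178 + fixed 28 = 206.
All other subsets cost ≥ 204. Minimum total cost: 197.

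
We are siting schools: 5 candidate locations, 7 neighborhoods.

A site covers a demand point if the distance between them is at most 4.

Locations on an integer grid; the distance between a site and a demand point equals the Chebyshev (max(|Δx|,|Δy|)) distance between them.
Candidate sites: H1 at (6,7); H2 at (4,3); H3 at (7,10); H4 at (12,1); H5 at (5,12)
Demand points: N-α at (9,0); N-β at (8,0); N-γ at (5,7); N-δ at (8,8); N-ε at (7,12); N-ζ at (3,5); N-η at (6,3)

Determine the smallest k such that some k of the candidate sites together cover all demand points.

Coverage sets (demand points within 4 of each site):
  H1: {N-γ, N-δ, N-ζ, N-η}
  H2: {N-β, N-γ, N-ζ, N-η}
  H3: {N-γ, N-δ, N-ε}
  H4: {N-α, N-β}
  H5: {N-δ, N-ε}
No 2 sites suffice: every size-2 union leaves at least one demand point uncovered.
But {H1, H3, H4} covers everything, so the minimum is 3.

3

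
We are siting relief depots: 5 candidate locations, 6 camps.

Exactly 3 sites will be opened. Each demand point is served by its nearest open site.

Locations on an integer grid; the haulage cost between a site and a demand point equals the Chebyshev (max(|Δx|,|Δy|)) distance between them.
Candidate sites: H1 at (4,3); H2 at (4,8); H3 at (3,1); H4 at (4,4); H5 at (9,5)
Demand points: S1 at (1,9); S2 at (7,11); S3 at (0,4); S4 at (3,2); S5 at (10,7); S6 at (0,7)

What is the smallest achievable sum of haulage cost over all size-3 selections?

16

Open {H2, H3, H5}.
  S1→H2 3, S2→H2 3, S3→H3 3, S4→H3 1, S5→H5 2, S6→H2 4  ⇒ total 16.
Compare {H1, H2, H5}: total 17.
Compare {H2, H4, H5}: total 18.
No size-3 selection does better; minimum is 16.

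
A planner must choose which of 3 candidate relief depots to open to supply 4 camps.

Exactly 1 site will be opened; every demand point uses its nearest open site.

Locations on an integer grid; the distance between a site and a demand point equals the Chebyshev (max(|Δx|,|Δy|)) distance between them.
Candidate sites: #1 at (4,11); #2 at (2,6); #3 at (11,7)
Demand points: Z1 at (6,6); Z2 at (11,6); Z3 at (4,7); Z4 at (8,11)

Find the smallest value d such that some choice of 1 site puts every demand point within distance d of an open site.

7

Open {#1}.
  Farthest demand point is Z2 at distance 7 (to #1); all others are ≤ 7.
With {#3} the worst case is 7.
With {#2} the worst case is 9.
No size-1 selection achieves below 7.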